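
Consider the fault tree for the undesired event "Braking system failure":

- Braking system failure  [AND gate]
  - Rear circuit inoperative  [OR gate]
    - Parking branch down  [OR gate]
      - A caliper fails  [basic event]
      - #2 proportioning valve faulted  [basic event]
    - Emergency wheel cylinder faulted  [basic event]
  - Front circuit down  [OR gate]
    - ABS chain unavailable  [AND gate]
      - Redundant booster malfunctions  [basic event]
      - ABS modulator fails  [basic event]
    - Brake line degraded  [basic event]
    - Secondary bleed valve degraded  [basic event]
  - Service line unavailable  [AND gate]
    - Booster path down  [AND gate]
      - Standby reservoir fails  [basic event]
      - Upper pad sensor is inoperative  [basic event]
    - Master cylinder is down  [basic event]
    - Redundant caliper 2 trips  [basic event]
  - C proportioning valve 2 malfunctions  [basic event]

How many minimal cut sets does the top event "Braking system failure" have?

Parking branch down [OR]: union of children's cut sets → 2 cut set(s).
Rear circuit inoperative [OR]: union of children's cut sets → 3 cut set(s).
ABS chain unavailable [AND]: one cut set from each child combined → 1 × 1 = 1 cut set(s).
Front circuit down [OR]: union of children's cut sets → 3 cut set(s).
Booster path down [AND]: one cut set from each child combined → 1 × 1 = 1 cut set(s).
Service line unavailable [AND]: one cut set from each child combined → 1 × 1 × 1 = 1 cut set(s).
Braking system failure [AND]: one cut set from each child combined → 3 × 3 × 1 × 1 = 9 cut set(s).
Minimal cut sets: {A caliper fails, ABS modulator fails, C proportioning valve 2 malfunctions, Master cylinder is down, Redundant booster malfunctions, Redundant caliper 2 trips, Standby reservoir fails, Upper pad sensor is inoperative}; {A caliper fails, Brake line degraded, C proportioning valve 2 malfunctions, Master cylinder is down, Redundant caliper 2 trips, Standby reservoir fails, Upper pad sensor is inoperative}; {A caliper fails, C proportioning valve 2 malfunctions, Master cylinder is down, Redundant caliper 2 trips, Secondary bleed valve degraded, Standby reservoir fails, Upper pad sensor is inoperative}; {#2 proportioning valve faulted, ABS modulator fails, C proportioning valve 2 malfunctions, Master cylinder is down, Redundant booster malfunctions, Redundant caliper 2 trips, Standby reservoir fails, Upper pad sensor is inoperative}; {#2 proportioning valve faulted, Brake line degraded, C proportioning valve 2 malfunctions, Master cylinder is down, Redundant caliper 2 trips, Standby reservoir fails, Upper pad sensor is inoperative}; {#2 proportioning valve faulted, C proportioning valve 2 malfunctions, Master cylinder is down, Redundant caliper 2 trips, Secondary bleed valve degraded, Standby reservoir fails, Upper pad sensor is inoperative}; {ABS modulator fails, C proportioning valve 2 malfunctions, Emergency wheel cylinder faulted, Master cylinder is down, Redundant booster malfunctions, Redundant caliper 2 trips, Standby reservoir fails, Upper pad sensor is inoperative}; {Brake line degraded, C proportioning valve 2 malfunctions, Emergency wheel cylinder faulted, Master cylinder is down, Redundant caliper 2 trips, Standby reservoir fails, Upper pad sensor is inoperative}; {C proportioning valve 2 malfunctions, Emergency wheel cylinder faulted, Master cylinder is down, Redundant caliper 2 trips, Secondary bleed valve degraded, Standby reservoir fails, Upper pad sensor is inoperative}.

9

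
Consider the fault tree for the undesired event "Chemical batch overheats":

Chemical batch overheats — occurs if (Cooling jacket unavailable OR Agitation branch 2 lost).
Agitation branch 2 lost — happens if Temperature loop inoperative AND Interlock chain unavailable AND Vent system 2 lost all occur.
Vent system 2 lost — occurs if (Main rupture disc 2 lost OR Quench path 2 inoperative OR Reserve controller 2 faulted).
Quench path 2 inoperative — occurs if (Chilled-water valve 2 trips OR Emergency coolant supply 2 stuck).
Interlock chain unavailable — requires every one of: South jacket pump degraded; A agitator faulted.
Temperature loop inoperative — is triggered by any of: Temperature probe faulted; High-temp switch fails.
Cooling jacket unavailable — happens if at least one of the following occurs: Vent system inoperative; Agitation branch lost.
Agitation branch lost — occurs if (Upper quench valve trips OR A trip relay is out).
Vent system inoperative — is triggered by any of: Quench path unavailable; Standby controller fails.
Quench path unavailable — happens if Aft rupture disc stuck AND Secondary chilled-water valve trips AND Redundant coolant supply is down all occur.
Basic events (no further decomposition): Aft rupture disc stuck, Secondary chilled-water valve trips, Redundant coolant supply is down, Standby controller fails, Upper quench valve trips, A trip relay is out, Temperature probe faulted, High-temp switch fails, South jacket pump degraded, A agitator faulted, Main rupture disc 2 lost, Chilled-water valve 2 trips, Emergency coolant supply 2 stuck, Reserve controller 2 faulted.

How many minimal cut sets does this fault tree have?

Quench path unavailable [AND]: one cut set from each child combined → 1 × 1 × 1 = 1 cut set(s).
Vent system inoperative [OR]: union of children's cut sets → 2 cut set(s).
Agitation branch lost [OR]: union of children's cut sets → 2 cut set(s).
Cooling jacket unavailable [OR]: union of children's cut sets → 4 cut set(s).
Temperature loop inoperative [OR]: union of children's cut sets → 2 cut set(s).
Interlock chain unavailable [AND]: one cut set from each child combined → 1 × 1 = 1 cut set(s).
Quench path 2 inoperative [OR]: union of children's cut sets → 2 cut set(s).
Vent system 2 lost [OR]: union of children's cut sets → 4 cut set(s).
Agitation branch 2 lost [AND]: one cut set from each child combined → 2 × 1 × 4 = 8 cut set(s).
Chemical batch overheats [OR]: union of children's cut sets → 12 cut set(s).

12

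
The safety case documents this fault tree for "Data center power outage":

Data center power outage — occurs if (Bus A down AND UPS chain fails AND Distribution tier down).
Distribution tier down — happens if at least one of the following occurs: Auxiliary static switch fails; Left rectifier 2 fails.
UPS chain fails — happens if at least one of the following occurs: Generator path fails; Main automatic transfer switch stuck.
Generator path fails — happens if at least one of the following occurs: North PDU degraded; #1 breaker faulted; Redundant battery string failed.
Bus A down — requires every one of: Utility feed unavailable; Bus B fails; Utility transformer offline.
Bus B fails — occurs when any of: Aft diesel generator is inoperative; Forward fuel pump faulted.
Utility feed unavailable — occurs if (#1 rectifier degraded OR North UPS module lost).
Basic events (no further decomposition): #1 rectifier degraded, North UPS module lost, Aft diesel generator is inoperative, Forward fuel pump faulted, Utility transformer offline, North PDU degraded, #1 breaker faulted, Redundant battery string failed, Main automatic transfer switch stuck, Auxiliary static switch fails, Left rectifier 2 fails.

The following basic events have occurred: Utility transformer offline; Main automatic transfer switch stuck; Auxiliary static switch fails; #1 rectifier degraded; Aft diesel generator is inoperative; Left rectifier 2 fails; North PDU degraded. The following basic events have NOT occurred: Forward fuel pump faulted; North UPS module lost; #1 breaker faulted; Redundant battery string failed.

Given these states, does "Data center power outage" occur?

Utility feed unavailable [OR]: #1 rectifier degraded=occurs, North UPS module lost=not → at least one input occurs → occurs.
Bus B fails [OR]: Aft diesel generator is inoperative=occurs, Forward fuel pump faulted=not → at least one input occurs → occurs.
Bus A down [AND]: Utility feed unavailable=occurs, Bus B fails=occurs, Utility transformer offline=occurs → all inputs occur → occurs.
Generator path fails [OR]: North PDU degraded=occurs, #1 breaker faulted=not, Redundant battery string failed=not → at least one input occurs → occurs.
UPS chain fails [OR]: Generator path fails=occurs, Main automatic transfer switch stuck=occurs → at least one input occurs → occurs.
Distribution tier down [OR]: Auxiliary static switch fails=occurs, Left rectifier 2 fails=occurs → at least one input occurs → occurs.
Data center power outage [AND]: Bus A down=occurs, UPS chain fails=occurs, Distribution tier down=occurs → all inputs occur → occurs.

Yes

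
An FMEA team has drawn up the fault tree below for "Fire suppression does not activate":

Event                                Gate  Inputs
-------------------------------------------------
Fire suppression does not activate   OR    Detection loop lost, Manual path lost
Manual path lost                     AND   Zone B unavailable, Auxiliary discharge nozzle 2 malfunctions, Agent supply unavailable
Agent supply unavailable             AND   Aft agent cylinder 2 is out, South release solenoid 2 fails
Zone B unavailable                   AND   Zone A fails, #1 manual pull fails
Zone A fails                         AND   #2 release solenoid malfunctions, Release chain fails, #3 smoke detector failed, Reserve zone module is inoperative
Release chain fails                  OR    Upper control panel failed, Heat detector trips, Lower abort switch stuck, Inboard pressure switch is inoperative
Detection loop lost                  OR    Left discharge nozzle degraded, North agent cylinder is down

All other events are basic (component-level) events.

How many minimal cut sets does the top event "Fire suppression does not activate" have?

6

Detection loop lost [OR]: union of children's cut sets → 2 cut set(s).
Release chain fails [OR]: union of children's cut sets → 4 cut set(s).
Zone A fails [AND]: one cut set from each child combined → 1 × 4 × 1 × 1 = 4 cut set(s).
Zone B unavailable [AND]: one cut set from each child combined → 4 × 1 = 4 cut set(s).
Agent supply unavailable [AND]: one cut set from each child combined → 1 × 1 = 1 cut set(s).
Manual path lost [AND]: one cut set from each child combined → 4 × 1 × 1 = 4 cut set(s).
Fire suppression does not activate [OR]: union of children's cut sets → 6 cut set(s).
Minimal cut sets: {Left discharge nozzle degraded}; {North agent cylinder is down}; {#1 manual pull fails, #2 release solenoid malfunctions, #3 smoke detector failed, Aft agent cylinder 2 is out, Auxiliary discharge nozzle 2 malfunctions, Reserve zone module is inoperative, South release solenoid 2 fails, Upper control panel failed}; {#1 manual pull fails, #2 release solenoid malfunctions, #3 smoke detector failed, Aft agent cylinder 2 is out, Auxiliary discharge nozzle 2 malfunctions, Heat detector trips, Reserve zone module is inoperative, South release solenoid 2 fails}; {#1 manual pull fails, #2 release solenoid malfunctions, #3 smoke detector failed, Aft agent cylinder 2 is out, Auxiliary discharge nozzle 2 malfunctions, Lower abort switch stuck, Reserve zone module is inoperative, South release solenoid 2 fails}; {#1 manual pull fails, #2 release solenoid malfunctions, #3 smoke detector failed, Aft agent cylinder 2 is out, Auxiliary discharge nozzle 2 malfunctions, Inboard pressure switch is inoperative, Reserve zone module is inoperative, South release solenoid 2 fails}.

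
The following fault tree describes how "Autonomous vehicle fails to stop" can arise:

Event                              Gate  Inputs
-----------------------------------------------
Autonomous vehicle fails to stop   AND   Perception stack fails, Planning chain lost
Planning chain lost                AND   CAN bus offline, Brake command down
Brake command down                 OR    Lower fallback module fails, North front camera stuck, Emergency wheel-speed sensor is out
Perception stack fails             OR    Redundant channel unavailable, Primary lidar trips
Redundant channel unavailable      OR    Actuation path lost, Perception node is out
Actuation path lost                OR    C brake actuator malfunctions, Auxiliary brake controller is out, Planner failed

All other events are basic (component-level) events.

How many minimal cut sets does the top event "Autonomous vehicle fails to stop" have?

15

Actuation path lost [OR]: union of children's cut sets → 3 cut set(s).
Redundant channel unavailable [OR]: union of children's cut sets → 4 cut set(s).
Perception stack fails [OR]: union of children's cut sets → 5 cut set(s).
Brake command down [OR]: union of children's cut sets → 3 cut set(s).
Planning chain lost [AND]: one cut set from each child combined → 1 × 3 = 3 cut set(s).
Autonomous vehicle fails to stop [AND]: one cut set from each child combined → 5 × 3 = 15 cut set(s).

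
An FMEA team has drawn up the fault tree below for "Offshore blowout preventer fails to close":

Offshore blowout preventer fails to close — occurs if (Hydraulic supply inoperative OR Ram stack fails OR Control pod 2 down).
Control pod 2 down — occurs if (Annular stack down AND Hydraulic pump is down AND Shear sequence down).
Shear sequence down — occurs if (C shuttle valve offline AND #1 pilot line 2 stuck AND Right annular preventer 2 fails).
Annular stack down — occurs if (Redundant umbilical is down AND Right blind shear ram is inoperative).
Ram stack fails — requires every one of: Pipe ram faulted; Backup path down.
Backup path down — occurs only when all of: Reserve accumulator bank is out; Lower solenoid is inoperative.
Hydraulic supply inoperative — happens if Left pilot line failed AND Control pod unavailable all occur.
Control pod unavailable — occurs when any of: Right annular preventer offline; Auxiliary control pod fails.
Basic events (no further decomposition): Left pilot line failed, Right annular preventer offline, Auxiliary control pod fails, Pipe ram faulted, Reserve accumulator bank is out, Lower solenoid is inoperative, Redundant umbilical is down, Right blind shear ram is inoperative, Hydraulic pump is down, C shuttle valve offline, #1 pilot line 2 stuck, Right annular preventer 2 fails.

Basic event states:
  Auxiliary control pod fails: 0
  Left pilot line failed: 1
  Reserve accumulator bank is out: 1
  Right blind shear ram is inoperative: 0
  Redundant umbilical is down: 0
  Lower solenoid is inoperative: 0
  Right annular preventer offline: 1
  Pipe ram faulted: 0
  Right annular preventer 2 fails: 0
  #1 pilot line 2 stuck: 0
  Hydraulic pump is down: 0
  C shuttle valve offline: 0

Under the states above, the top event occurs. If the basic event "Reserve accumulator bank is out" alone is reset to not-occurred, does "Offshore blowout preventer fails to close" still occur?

Counterfactual: set "Reserve accumulator bank is out" to not occurred.
Control pod unavailable [OR]: Right annular preventer offline=occurs, Auxiliary control pod fails=not → at least one input occurs → occurs.
Hydraulic supply inoperative [AND]: Left pilot line failed=occurs, Control pod unavailable=occurs → all inputs occur → occurs.
Backup path down [AND]: Reserve accumulator bank is out=not, Lower solenoid is inoperative=not → not all inputs occur → does not occur.
Ram stack fails [AND]: Pipe ram faulted=not, Backup path down=not → not all inputs occur → does not occur.
Annular stack down [AND]: Redundant umbilical is down=not, Right blind shear ram is inoperative=not → not all inputs occur → does not occur.
Shear sequence down [AND]: C shuttle valve offline=not, #1 pilot line 2 stuck=not, Right annular preventer 2 fails=not → not all inputs occur → does not occur.
Control pod 2 down [AND]: Annular stack down=not, Hydraulic pump is down=not, Shear sequence down=not → not all inputs occur → does not occur.
Offshore blowout preventer fails to close [OR]: Hydraulic supply inoperative=occurs, Ram stack fails=not, Control pod 2 down=not → at least one input occurs → occurs.

Yes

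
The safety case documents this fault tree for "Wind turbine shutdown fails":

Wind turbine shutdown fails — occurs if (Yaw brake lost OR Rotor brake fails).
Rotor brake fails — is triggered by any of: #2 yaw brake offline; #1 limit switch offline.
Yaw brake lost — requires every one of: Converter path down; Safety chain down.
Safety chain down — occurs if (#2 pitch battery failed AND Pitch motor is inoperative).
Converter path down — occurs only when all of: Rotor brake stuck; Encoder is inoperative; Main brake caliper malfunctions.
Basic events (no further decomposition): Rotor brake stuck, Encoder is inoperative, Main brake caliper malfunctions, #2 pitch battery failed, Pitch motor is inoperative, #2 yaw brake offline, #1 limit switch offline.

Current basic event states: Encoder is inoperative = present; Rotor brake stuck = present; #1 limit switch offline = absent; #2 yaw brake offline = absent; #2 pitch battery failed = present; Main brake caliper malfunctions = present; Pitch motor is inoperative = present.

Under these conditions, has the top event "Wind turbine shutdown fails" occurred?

Yes

Converter path down [AND]: Rotor brake stuck=occurs, Encoder is inoperative=occurs, Main brake caliper malfunctions=occurs → all inputs occur → occurs.
Safety chain down [AND]: #2 pitch battery failed=occurs, Pitch motor is inoperative=occurs → all inputs occur → occurs.
Yaw brake lost [AND]: Converter path down=occurs, Safety chain down=occurs → all inputs occur → occurs.
Rotor brake fails [OR]: #2 yaw brake offline=not, #1 limit switch offline=not → no input occurs → does not occur.
Wind turbine shutdown fails [OR]: Yaw brake lost=occurs, Rotor brake fails=not → at least one input occurs → occurs.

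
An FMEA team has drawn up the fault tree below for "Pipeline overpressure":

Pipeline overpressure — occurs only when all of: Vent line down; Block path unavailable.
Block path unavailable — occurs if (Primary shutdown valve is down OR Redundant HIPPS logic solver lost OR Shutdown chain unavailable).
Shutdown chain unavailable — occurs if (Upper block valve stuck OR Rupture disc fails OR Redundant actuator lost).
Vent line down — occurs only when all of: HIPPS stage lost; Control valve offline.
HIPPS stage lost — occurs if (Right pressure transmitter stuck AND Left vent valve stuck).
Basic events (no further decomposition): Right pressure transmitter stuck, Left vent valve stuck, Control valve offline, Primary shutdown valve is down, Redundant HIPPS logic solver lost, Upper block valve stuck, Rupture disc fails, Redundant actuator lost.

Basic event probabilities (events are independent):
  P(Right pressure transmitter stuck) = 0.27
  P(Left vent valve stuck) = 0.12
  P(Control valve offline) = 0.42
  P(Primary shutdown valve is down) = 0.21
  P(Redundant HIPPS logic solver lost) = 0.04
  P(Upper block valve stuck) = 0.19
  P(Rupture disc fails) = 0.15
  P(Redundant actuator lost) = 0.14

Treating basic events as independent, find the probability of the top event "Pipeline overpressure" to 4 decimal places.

P(HIPPS stage lost) [AND] = 0.27 × 0.12 = 0.032400
P(Vent line down) [AND] = 0.032400 × 0.42 = 0.013608
P(Shutdown chain unavailable) [OR] = 1 − (1−0.19) × (1−0.15) × (1−0.14) = 0.407890
P(Block path unavailable) [OR] = 1 − (1−0.21) × (1−0.04) × (1−0.407890) = 0.550944
P(Pipeline overpressure) [AND] = 0.013608 × 0.550944 = 0.007497
Rounded to 4 decimal places: P(Pipeline overpressure) ≈ 0.0075.

0.0075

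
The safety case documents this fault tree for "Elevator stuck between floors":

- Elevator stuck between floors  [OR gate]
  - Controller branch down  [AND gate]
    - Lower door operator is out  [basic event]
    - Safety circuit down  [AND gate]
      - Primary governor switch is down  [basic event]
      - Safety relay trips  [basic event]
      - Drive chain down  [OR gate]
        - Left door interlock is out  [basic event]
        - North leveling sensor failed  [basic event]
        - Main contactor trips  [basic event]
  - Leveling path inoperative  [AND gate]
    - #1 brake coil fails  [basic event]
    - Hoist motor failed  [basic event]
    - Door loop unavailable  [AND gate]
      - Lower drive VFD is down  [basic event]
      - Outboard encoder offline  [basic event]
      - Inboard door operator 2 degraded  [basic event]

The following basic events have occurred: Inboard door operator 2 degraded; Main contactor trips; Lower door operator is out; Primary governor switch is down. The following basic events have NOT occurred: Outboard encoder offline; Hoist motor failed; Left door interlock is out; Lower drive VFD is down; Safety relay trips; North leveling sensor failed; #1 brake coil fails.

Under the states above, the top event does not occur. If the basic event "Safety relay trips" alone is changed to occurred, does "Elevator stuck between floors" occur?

Counterfactual: set "Safety relay trips" to occurred.
Drive chain down [OR]: Left door interlock is out=not, North leveling sensor failed=not, Main contactor trips=occurs → at least one input occurs → occurs.
Safety circuit down [AND]: Primary governor switch is down=occurs, Safety relay trips=occurs, Drive chain down=occurs → all inputs occur → occurs.
Controller branch down [AND]: Lower door operator is out=occurs, Safety circuit down=occurs → all inputs occur → occurs.
Door loop unavailable [AND]: Lower drive VFD is down=not, Outboard encoder offline=not, Inboard door operator 2 degraded=occurs → not all inputs occur → does not occur.
Leveling path inoperative [AND]: #1 brake coil fails=not, Hoist motor failed=not, Door loop unavailable=not → not all inputs occur → does not occur.
Elevator stuck between floors [OR]: Controller branch down=occurs, Leveling path inoperative=not → at least one input occurs → occurs.

Yes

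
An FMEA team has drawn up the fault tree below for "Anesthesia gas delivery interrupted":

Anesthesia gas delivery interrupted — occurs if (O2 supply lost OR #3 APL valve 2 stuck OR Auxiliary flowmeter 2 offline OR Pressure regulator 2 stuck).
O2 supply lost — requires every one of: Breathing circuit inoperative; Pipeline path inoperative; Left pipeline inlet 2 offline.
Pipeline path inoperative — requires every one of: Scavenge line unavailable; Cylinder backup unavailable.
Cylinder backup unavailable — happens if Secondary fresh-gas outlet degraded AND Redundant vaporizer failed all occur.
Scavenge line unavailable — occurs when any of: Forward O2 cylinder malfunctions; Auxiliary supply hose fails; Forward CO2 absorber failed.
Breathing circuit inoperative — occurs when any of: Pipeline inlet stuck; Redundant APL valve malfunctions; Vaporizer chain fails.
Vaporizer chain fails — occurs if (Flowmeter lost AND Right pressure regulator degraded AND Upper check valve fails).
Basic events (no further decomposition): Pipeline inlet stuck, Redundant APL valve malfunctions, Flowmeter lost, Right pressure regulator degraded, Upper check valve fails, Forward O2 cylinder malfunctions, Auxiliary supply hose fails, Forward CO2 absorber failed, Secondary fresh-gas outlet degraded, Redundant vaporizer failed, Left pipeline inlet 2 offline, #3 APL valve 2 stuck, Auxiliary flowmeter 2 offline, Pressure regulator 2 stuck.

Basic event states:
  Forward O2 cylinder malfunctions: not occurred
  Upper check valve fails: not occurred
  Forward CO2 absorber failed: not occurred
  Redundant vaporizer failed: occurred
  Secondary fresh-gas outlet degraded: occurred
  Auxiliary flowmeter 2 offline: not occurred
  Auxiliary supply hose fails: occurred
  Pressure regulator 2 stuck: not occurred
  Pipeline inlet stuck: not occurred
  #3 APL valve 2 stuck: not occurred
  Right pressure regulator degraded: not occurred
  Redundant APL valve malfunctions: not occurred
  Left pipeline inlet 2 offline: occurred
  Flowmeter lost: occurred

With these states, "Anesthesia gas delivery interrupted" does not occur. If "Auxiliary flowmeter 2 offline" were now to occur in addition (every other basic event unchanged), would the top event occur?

Counterfactual: set "Auxiliary flowmeter 2 offline" to occurred.
Vaporizer chain fails [AND]: Flowmeter lost=occurs, Right pressure regulator degraded=not, Upper check valve fails=not → not all inputs occur → does not occur.
Breathing circuit inoperative [OR]: Pipeline inlet stuck=not, Redundant APL valve malfunctions=not, Vaporizer chain fails=not → no input occurs → does not occur.
Scavenge line unavailable [OR]: Forward O2 cylinder malfunctions=not, Auxiliary supply hose fails=occurs, Forward CO2 absorber failed=not → at least one input occurs → occurs.
Cylinder backup unavailable [AND]: Secondary fresh-gas outlet degraded=occurs, Redundant vaporizer failed=occurs → all inputs occur → occurs.
Pipeline path inoperative [AND]: Scavenge line unavailable=occurs, Cylinder backup unavailable=occurs → all inputs occur → occurs.
O2 supply lost [AND]: Breathing circuit inoperative=not, Pipeline path inoperative=occurs, Left pipeline inlet 2 offline=occurs → not all inputs occur → does not occur.
Anesthesia gas delivery interrupted [OR]: O2 supply lost=not, #3 APL valve 2 stuck=not, Auxiliary flowmeter 2 offline=occurs, Pressure regulator 2 stuck=not → at least one input occurs → occurs.

Yes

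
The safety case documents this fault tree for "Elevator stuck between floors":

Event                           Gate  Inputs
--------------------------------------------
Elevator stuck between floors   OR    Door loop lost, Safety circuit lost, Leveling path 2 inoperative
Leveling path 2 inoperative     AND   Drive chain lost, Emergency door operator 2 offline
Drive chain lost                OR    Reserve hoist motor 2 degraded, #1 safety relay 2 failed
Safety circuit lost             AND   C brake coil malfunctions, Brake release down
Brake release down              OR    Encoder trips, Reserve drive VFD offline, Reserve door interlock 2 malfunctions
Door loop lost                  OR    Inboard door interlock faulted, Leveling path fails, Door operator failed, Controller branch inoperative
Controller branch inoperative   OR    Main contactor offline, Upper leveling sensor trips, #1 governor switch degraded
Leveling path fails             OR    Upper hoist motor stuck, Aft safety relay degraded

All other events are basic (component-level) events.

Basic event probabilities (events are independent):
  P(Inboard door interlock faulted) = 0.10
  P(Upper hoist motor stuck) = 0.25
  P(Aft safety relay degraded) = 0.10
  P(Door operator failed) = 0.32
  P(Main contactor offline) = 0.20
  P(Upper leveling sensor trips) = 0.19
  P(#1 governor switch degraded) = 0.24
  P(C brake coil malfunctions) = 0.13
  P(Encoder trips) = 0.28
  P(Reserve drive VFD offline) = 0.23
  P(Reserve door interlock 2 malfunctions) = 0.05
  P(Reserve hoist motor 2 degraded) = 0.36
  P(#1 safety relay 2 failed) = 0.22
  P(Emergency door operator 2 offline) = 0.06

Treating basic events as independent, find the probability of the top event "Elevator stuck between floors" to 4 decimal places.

P(Leveling path fails) [OR] = 1 − (1−0.25) × (1−0.10) = 0.325000
P(Controller branch inoperative) [OR] = 1 − (1−0.20) × (1−0.19) × (1−0.24) = 0.507520
P(Door loop lost) [OR] = 1 − (1−0.10) × (1−0.325000) × (1−0.32) × (1−0.507520) = 0.796557
P(Brake release down) [OR] = 1 − (1−0.28) × (1−0.23) × (1−0.05) = 0.473320
P(Safety circuit lost) [AND] = 0.13 × 0.473320 = 0.061532
P(Drive chain lost) [OR] = 1 − (1−0.36) × (1−0.22) = 0.500800
P(Leveling path 2 inoperative) [AND] = 0.500800 × 0.06 = 0.030048
P(Elevator stuck between floors) [OR] = 1 − (1−0.796557) × (1−0.061532) × (1−0.030048) = 0.814812
Rounded to 4 decimal places: P(Elevator stuck between floors) ≈ 0.8148.

0.8148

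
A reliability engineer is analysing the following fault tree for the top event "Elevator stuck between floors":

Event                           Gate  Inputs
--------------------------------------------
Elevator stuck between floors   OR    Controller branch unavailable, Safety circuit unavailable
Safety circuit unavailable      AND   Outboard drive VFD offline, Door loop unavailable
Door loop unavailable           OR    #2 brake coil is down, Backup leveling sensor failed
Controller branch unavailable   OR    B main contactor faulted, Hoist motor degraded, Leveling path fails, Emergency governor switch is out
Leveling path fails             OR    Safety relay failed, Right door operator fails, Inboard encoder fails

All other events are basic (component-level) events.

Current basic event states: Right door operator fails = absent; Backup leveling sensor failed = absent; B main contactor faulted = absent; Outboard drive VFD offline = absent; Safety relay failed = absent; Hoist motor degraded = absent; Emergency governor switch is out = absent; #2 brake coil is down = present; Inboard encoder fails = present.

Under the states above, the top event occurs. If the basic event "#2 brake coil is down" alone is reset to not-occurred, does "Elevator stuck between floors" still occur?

Yes

Counterfactual: set "#2 brake coil is down" to not occurred.
Leveling path fails [OR]: Safety relay failed=not, Right door operator fails=not, Inboard encoder fails=occurs → at least one input occurs → occurs.
Controller branch unavailable [OR]: B main contactor faulted=not, Hoist motor degraded=not, Leveling path fails=occurs, Emergency governor switch is out=not → at least one input occurs → occurs.
Door loop unavailable [OR]: #2 brake coil is down=not, Backup leveling sensor failed=not → no input occurs → does not occur.
Safety circuit unavailable [AND]: Outboard drive VFD offline=not, Door loop unavailable=not → not all inputs occur → does not occur.
Elevator stuck between floors [OR]: Controller branch unavailable=occurs, Safety circuit unavailable=not → at least one input occurs → occurs.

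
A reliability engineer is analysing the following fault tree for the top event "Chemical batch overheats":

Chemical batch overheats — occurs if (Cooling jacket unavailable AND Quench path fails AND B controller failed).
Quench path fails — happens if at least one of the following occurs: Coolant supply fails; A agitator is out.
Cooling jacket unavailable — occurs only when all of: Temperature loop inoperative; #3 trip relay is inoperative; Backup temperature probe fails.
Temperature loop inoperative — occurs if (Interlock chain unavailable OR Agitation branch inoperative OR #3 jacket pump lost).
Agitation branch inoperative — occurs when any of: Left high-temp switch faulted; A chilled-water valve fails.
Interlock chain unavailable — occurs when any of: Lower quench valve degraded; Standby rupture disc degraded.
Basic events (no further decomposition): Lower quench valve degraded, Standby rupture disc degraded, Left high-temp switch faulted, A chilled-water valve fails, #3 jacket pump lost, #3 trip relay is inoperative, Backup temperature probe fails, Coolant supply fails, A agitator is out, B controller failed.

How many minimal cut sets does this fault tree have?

Interlock chain unavailable [OR]: union of children's cut sets → 2 cut set(s).
Agitation branch inoperative [OR]: union of children's cut sets → 2 cut set(s).
Temperature loop inoperative [OR]: union of children's cut sets → 5 cut set(s).
Cooling jacket unavailable [AND]: one cut set from each child combined → 5 × 1 × 1 = 5 cut set(s).
Quench path fails [OR]: union of children's cut sets → 2 cut set(s).
Chemical batch overheats [AND]: one cut set from each child combined → 5 × 2 × 1 = 10 cut set(s).
Minimal cut sets: {#3 trip relay is inoperative, B controller failed, Backup temperature probe fails, Coolant supply fails, Lower quench valve degraded}; {#3 trip relay is inoperative, A agitator is out, B controller failed, Backup temperature probe fails, Lower quench valve degraded}; {#3 trip relay is inoperative, B controller failed, Backup temperature probe fails, Coolant supply fails, Standby rupture disc degraded}; {#3 trip relay is inoperative, A agitator is out, B controller failed, Backup temperature probe fails, Standby rupture disc degraded}; {#3 trip relay is inoperative, B controller failed, Backup temperature probe fails, Coolant supply fails, Left high-temp switch faulted}; {#3 trip relay is inoperative, A agitator is out, B controller failed, Backup temperature probe fails, Left high-temp switch faulted}; {#3 trip relay is inoperative, A chilled-water valve fails, B controller failed, Backup temperature probe fails, Coolant supply fails}; {#3 trip relay is inoperative, A agitator is out, A chilled-water valve fails, B controller failed, Backup temperature probe fails}; {#3 jacket pump lost, #3 trip relay is inoperative, B controller failed, Backup temperature probe fails, Coolant supply fails}; {#3 jacket pump lost, #3 trip relay is inoperative, A agitator is out, B controller failed, Backup temperature probe fails}.

10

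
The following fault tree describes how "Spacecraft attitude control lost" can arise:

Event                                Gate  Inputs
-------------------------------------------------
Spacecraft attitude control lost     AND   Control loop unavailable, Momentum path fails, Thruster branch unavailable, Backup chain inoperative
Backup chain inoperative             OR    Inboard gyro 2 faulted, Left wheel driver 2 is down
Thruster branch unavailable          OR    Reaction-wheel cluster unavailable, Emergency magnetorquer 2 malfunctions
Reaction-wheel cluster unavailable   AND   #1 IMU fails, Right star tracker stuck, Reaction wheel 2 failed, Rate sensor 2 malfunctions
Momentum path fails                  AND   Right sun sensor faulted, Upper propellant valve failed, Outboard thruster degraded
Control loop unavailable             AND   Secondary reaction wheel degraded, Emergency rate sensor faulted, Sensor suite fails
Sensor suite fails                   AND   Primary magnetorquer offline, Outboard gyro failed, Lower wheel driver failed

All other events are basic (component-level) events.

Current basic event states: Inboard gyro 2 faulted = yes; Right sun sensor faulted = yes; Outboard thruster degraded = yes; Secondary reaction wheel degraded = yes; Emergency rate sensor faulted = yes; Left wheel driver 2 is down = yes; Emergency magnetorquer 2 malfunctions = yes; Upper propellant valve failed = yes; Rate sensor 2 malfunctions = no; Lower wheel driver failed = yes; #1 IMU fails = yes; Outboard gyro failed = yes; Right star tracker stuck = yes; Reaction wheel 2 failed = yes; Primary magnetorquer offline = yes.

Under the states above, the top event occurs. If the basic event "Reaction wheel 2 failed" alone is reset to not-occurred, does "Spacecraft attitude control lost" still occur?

Counterfactual: set "Reaction wheel 2 failed" to not occurred.
Sensor suite fails [AND]: Primary magnetorquer offline=occurs, Outboard gyro failed=occurs, Lower wheel driver failed=occurs → all inputs occur → occurs.
Control loop unavailable [AND]: Secondary reaction wheel degraded=occurs, Emergency rate sensor faulted=occurs, Sensor suite fails=occurs → all inputs occur → occurs.
Momentum path fails [AND]: Right sun sensor faulted=occurs, Upper propellant valve failed=occurs, Outboard thruster degraded=occurs → all inputs occur → occurs.
Reaction-wheel cluster unavailable [AND]: #1 IMU fails=occurs, Right star tracker stuck=occurs, Reaction wheel 2 failed=not, Rate sensor 2 malfunctions=not → not all inputs occur → does not occur.
Thruster branch unavailable [OR]: Reaction-wheel cluster unavailable=not, Emergency magnetorquer 2 malfunctions=occurs → at least one input occurs → occurs.
Backup chain inoperative [OR]: Inboard gyro 2 faulted=occurs, Left wheel driver 2 is down=occurs → at least one input occurs → occurs.
Spacecraft attitude control lost [AND]: Control loop unavailable=occurs, Momentum path fails=occurs, Thruster branch unavailable=occurs, Backup chain inoperative=occurs → all inputs occur → occurs.

Yes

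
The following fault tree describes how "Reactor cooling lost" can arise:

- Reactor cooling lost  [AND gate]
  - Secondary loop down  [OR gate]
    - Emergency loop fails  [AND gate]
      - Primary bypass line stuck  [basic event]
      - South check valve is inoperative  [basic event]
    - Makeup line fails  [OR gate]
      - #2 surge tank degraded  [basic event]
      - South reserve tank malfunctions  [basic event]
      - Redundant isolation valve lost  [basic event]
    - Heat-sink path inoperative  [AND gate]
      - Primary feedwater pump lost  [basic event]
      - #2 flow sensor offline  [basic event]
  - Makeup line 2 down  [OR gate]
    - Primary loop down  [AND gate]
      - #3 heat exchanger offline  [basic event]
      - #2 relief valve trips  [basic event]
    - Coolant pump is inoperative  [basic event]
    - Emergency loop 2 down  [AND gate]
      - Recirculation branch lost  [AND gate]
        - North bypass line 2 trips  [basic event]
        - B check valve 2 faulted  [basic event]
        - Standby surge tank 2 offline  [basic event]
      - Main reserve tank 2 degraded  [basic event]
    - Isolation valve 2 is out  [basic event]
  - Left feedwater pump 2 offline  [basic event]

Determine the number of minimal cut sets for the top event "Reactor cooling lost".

20

Emergency loop fails [AND]: one cut set from each child combined → 1 × 1 = 1 cut set(s).
Makeup line fails [OR]: union of children's cut sets → 3 cut set(s).
Heat-sink path inoperative [AND]: one cut set from each child combined → 1 × 1 = 1 cut set(s).
Secondary loop down [OR]: union of children's cut sets → 5 cut set(s).
Primary loop down [AND]: one cut set from each child combined → 1 × 1 = 1 cut set(s).
Recirculation branch lost [AND]: one cut set from each child combined → 1 × 1 × 1 = 1 cut set(s).
Emergency loop 2 down [AND]: one cut set from each child combined → 1 × 1 = 1 cut set(s).
Makeup line 2 down [OR]: union of children's cut sets → 4 cut set(s).
Reactor cooling lost [AND]: one cut set from each child combined → 5 × 4 × 1 = 20 cut set(s).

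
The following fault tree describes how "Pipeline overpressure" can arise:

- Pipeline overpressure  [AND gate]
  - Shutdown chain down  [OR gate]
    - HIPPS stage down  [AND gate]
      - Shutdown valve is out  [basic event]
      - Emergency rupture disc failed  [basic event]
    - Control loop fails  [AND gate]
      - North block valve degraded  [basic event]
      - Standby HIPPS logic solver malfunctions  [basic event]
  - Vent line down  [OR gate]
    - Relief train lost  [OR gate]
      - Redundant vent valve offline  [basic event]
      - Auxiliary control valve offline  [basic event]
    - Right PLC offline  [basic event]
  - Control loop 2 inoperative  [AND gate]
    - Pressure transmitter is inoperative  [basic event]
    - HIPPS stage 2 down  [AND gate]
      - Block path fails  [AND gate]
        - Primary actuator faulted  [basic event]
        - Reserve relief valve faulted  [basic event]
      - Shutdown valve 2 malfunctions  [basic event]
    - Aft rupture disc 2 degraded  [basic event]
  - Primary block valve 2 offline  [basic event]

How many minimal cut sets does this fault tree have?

6

HIPPS stage down [AND]: one cut set from each child combined → 1 × 1 = 1 cut set(s).
Control loop fails [AND]: one cut set from each child combined → 1 × 1 = 1 cut set(s).
Shutdown chain down [OR]: union of children's cut sets → 2 cut set(s).
Relief train lost [OR]: union of children's cut sets → 2 cut set(s).
Vent line down [OR]: union of children's cut sets → 3 cut set(s).
Block path fails [AND]: one cut set from each child combined → 1 × 1 = 1 cut set(s).
HIPPS stage 2 down [AND]: one cut set from each child combined → 1 × 1 = 1 cut set(s).
Control loop 2 inoperative [AND]: one cut set from each child combined → 1 × 1 × 1 = 1 cut set(s).
Pipeline overpressure [AND]: one cut set from each child combined → 2 × 3 × 1 × 1 = 6 cut set(s).
Minimal cut sets: {Aft rupture disc 2 degraded, Emergency rupture disc failed, Pressure transmitter is inoperative, Primary actuator faulted, Primary block valve 2 offline, Redundant vent valve offline, Reserve relief valve faulted, Shutdown valve 2 malfunctions, Shutdown valve is out}; {Aft rupture disc 2 degraded, Auxiliary control valve offline, Emergency rupture disc failed, Pressure transmitter is inoperative, Primary actuator faulted, Primary block valve 2 offline, Reserve relief valve faulted, Shutdown valve 2 malfunctions, Shutdown valve is out}; {Aft rupture disc 2 degraded, Emergency rupture disc failed, Pressure transmitter is inoperative, Primary actuator faulted, Primary block valve 2 offline, Reserve relief valve faulted, Right PLC offline, Shutdown valve 2 malfunctions, Shutdown valve is out}; {Aft rupture disc 2 degraded, North block valve degraded, Pressure transmitter is inoperative, Primary actuator faulted, Primary block valve 2 offline, Redundant vent valve offline, Reserve relief valve faulted, Shutdown valve 2 malfunctions, Standby HIPPS logic solver malfunctions}; {Aft rupture disc 2 degraded, Auxiliary control valve offline, North block valve degraded, Pressure transmitter is inoperative, Primary actuator faulted, Primary block valve 2 offline, Reserve relief valve faulted, Shutdown valve 2 malfunctions, Standby HIPPS logic solver malfunctions}; {Aft rupture disc 2 degraded, North block valve degraded, Pressure transmitter is inoperative, Primary actuator faulted, Primary block valve 2 offline, Reserve relief valve faulted, Right PLC offline, Shutdown valve 2 malfunctions, Standby HIPPS logic solver malfunctions}.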